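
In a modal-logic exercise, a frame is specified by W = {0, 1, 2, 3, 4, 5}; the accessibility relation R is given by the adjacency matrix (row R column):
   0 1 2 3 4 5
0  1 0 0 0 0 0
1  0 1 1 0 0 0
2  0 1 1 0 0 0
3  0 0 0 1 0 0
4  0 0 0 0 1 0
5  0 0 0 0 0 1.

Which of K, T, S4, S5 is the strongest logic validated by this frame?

S5

Reflexive (axiom T): yes — every world is R-related to itself.
Transitive (axiom 4): yes — every two-step R-path is closed by a direct edge.
Euclidean (axiom 5): yes — any two successors of a common world are R-related.
So F validates K, T, S4, S5. The strongest is S5.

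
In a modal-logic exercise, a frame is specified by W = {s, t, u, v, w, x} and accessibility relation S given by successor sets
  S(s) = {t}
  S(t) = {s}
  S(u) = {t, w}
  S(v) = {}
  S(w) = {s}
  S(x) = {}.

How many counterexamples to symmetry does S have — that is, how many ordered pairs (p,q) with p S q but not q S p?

3

Enumerating: (u,t), (u,w), (w,s).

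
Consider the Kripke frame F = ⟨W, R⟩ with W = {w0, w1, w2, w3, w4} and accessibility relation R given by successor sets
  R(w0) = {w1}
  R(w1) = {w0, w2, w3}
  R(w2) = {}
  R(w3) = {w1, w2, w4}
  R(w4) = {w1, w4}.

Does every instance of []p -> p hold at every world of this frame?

The schema T characterises exactly the reflexive frames.
Reflexive: no — w0 is not related to itself.

No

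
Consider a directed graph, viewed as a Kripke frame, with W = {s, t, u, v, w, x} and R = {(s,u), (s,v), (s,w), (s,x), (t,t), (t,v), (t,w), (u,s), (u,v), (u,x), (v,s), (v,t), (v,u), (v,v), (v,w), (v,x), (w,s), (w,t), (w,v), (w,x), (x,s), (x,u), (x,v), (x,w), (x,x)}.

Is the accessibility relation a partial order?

Reflexive: no — s is not related to itself.
Transitive: no — s R v and v R t, but not s R t.
Antisymmetric: no — s R u and u R s with s ≠ u.
So R is not a partial order.

No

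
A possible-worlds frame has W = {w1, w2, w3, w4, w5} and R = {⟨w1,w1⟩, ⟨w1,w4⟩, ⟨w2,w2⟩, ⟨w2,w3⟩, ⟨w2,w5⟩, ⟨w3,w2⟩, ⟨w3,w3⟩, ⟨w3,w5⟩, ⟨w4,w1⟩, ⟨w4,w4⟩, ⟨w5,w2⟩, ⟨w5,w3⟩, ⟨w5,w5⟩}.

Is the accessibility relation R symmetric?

Yes

Symmetric: yes — every pair in R has its reverse in R.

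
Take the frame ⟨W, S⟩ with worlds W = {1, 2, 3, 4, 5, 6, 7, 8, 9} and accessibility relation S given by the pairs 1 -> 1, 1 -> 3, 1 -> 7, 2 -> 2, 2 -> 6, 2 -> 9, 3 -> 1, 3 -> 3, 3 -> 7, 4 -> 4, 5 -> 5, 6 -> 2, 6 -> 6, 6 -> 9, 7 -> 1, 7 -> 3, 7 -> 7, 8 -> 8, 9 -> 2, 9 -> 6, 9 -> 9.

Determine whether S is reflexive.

Reflexive: yes — every world is S-related to itself.

Yes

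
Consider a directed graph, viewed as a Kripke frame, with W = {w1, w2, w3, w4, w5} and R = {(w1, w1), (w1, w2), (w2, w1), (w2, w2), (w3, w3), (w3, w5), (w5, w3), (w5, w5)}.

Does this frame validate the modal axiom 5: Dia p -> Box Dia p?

The schema 5 characterises exactly the Euclidean frames.
Euclidean: yes — any two successors of a common world are R-related.

Yes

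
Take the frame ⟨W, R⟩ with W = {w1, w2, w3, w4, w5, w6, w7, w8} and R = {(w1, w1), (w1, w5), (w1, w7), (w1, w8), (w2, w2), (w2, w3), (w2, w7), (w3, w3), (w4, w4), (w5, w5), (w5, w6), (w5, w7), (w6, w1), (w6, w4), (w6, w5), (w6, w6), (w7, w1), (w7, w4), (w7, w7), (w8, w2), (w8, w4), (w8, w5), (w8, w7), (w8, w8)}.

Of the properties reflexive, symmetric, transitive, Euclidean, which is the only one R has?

Reflexive: yes — every world is R-related to itself.
Symmetric: no — w1 R w5 but not w5 R w1.
Transitive: no — w1 R w5 and w5 R w6, but not w1 R w6.
Euclidean: no — w1 R w5 and w1 R w8, but not w5 R w8.
Only reflexive holds.

reflexive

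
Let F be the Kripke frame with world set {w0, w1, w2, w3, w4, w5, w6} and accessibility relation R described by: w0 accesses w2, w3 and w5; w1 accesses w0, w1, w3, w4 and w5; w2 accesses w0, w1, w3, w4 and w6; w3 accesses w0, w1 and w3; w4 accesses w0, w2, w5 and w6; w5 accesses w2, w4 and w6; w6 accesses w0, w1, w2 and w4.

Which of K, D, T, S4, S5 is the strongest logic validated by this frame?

D

Serial (axiom D): yes — every world has a successor (e.g. w0 R w2).
Reflexive (axiom T): no — w0 is not related to itself.
Transitive (axiom 4): no — w0 R w2 and w2 R w1, but not w0 R w1.
Euclidean (axiom 5): no — w0 R w2 and w0 R w5, but not w2 R w5.
So F validates K, D; T would additionally require R to be reflexive. The strongest is D.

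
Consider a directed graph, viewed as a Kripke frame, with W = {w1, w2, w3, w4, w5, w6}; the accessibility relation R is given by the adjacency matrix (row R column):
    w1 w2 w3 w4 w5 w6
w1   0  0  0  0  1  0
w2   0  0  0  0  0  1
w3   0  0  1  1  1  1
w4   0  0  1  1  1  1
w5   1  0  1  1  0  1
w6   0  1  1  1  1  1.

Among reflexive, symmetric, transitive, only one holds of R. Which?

Reflexive: no — w1 is not related to itself.
Symmetric: yes — every pair in R has its reverse in R.
Transitive: no — w1 R w5 and w5 R w3, but not w1 R w3.
Only symmetric holds.

symmetric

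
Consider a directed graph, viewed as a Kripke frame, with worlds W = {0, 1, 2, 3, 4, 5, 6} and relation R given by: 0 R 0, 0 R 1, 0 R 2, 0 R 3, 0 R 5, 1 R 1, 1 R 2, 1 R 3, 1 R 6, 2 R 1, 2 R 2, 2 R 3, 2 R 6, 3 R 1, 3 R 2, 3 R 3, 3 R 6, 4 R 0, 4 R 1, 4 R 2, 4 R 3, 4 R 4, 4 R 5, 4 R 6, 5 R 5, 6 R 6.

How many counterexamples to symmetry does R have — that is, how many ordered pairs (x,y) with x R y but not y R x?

13

Enumerating: (0,1), (0,2), (0,3), (0,5), (1,6), (2,6), (3,6), (4,0), (4,1), (4,2), (4,3), (4,5), (4,6).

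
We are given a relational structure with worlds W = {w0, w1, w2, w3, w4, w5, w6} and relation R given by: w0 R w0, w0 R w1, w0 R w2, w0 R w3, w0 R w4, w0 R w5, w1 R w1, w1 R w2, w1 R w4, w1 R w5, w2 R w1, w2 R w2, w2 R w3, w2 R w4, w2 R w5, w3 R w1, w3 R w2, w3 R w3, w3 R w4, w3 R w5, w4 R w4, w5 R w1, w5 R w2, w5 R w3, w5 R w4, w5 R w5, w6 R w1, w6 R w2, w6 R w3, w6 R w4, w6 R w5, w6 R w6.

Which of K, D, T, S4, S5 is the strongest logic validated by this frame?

Serial (axiom D): yes — every world has a successor (e.g. w0 R w0).
Reflexive (axiom T): yes — every world is R-related to itself.
Transitive (axiom 4): no — w1 R w2 and w2 R w3, but not w1 R w3.
Euclidean (axiom 5): no — w0 R w1 and w0 R w3, but not w1 R w3.
So F validates K, D, T; S4 would additionally require R to be transitive. The strongest is T.

T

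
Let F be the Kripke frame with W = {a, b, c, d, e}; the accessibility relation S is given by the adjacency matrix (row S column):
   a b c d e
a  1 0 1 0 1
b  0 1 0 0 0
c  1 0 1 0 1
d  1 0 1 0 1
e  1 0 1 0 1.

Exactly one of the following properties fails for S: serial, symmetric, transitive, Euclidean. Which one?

Serial: yes — every world has a successor (e.g. a S a).
Symmetric: no — d S a but not a S d.
Transitive: yes — every two-step S-path is closed by a direct edge.
Euclidean: yes — any two successors of a common world are S-related.
Only symmetric fails.

symmetric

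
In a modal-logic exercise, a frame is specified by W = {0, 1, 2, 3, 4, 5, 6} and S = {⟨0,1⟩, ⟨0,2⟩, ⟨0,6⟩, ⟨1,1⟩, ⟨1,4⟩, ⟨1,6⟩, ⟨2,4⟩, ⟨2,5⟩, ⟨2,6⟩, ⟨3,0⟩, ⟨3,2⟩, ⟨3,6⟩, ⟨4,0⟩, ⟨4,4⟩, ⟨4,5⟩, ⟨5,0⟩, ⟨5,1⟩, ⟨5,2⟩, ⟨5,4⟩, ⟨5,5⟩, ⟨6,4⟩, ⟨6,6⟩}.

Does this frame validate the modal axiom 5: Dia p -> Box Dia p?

No

By correspondence theory, 5 is valid on a frame iff S is Euclidean.
Euclidean: no — 0 S 1 and 0 S 2, but not 1 S 2.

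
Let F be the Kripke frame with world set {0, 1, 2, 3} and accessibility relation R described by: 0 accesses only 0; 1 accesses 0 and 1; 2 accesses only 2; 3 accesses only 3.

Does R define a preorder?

Yes

Reflexive: yes — every world is R-related to itself.
Transitive: yes — every two-step R-path is closed by a direct edge.
So R is a preorder.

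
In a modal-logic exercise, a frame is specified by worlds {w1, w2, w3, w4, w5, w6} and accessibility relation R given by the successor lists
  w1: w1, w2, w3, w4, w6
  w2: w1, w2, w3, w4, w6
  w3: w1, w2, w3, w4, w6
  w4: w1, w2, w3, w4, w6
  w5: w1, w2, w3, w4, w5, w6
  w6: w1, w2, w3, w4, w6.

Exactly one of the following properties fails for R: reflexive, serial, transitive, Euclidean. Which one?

Euclidean

Reflexive: yes — every world is R-related to itself.
Serial: yes — every world has a successor (e.g. w1 R w1).
Transitive: yes — every two-step R-path is closed by a direct edge.
Euclidean: no — w5 R w1 and w5 R w5, but not w1 R w5.
Only Euclidean fails.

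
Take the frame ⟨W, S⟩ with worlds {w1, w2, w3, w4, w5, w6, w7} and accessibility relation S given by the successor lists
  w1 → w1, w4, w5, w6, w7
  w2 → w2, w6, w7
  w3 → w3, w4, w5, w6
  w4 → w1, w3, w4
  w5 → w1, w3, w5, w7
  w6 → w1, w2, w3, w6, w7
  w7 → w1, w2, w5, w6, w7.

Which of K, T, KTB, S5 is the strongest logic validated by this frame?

Reflexive (axiom T): yes — every world is S-related to itself.
Symmetric (axiom B): yes — every pair in S has its reverse in S.
Euclidean (axiom 5): no — w1 S w4 and w1 S w5, but not w4 S w5.
So F validates K, T, KTB; S5 would additionally require S to be Euclidean. The strongest is KTB.

KTB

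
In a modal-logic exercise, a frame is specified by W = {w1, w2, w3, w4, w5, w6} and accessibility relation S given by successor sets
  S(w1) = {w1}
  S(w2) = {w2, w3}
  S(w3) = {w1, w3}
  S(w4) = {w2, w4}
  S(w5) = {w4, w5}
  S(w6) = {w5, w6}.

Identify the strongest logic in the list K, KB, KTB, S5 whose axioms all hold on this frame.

Symmetric (axiom B): no — w2 S w3 but not w3 S w2.
Reflexive (axiom T): yes — every world is S-related to itself.
Euclidean (axiom 5): no — w2 S w3 and w2 S w2, but not w3 S w2.
So F validates K; KB would additionally require S to be symmetric. The strongest is K.

K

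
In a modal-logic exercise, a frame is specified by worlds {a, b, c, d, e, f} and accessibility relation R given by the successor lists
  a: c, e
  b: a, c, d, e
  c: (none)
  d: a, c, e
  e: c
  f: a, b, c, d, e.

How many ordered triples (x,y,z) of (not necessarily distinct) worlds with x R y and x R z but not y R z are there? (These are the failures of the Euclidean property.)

Enumerating: (a,c,c), (a,c,e), (a,e,e), (b,a,a), (b,a,d), (b,c,a), (b,c,c), (b,c,d), (b,c,e), (b,d,d), (b,e,a), (b,e,d), … and 23 more.
Total: 35.

35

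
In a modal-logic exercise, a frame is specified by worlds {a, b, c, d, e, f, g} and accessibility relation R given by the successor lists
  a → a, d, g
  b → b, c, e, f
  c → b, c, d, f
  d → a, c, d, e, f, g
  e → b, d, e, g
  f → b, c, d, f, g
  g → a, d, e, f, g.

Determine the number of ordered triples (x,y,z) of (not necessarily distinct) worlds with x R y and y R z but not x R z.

Enumerating: (a,d,c), (a,d,e), (a,d,f), (a,g,e), (a,g,f), (b,c,d), (b,e,d), (b,e,g), (b,f,d), (b,f,g), (c,b,e), (c,d,a), … and 22 more.
Total: 34.

34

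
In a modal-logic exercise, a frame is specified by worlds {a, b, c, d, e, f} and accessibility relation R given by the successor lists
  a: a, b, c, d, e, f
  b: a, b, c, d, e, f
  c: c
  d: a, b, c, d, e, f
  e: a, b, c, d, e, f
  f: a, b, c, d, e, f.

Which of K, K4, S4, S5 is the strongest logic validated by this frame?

Transitive (axiom 4): yes — every two-step R-path is closed by a direct edge.
Reflexive (axiom T): yes — every world is R-related to itself.
Euclidean (axiom 5): no — a R c and a R b, but not c R b.
So F validates K, K4, S4; S5 would additionally require R to be Euclidean. The strongest is S4.

S4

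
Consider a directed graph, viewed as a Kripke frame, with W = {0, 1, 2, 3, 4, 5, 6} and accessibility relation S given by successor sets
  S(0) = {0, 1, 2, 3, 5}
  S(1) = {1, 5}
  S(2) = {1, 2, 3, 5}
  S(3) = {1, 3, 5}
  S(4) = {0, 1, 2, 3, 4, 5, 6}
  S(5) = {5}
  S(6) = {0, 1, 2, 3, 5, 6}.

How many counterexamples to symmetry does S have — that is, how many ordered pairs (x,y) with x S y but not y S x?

Enumerating: (0,1), (0,2), (0,3), (0,5), (1,5), (2,1), (2,3), (2,5), (3,1), (3,5), (4,0), (4,1), … and 9 more.
Total: 21.

21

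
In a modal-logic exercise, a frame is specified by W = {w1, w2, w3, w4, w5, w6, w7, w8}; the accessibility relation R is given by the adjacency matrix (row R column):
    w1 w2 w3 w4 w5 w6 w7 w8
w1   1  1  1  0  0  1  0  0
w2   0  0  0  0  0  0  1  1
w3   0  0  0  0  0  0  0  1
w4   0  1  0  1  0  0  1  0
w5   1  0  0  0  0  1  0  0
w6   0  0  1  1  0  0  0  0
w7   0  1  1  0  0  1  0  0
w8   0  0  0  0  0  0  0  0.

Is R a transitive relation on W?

Transitive: no — w1 R w2 and w2 R w7, but not w1 R w7.

No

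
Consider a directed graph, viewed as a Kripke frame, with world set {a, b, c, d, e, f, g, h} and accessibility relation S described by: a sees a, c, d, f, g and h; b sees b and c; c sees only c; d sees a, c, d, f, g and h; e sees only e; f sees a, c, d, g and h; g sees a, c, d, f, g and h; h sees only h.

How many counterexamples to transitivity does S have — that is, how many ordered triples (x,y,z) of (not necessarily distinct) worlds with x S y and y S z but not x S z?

Enumerating: (f,a,f), (f,d,f), (f,g,f).

3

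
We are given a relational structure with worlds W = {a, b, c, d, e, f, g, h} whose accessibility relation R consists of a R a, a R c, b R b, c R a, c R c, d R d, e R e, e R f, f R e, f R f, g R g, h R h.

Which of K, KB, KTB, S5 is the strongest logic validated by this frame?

S5

Symmetric (axiom B): yes — every pair in R has its reverse in R.
Reflexive (axiom T): yes — every world is R-related to itself.
Euclidean (axiom 5): yes — any two successors of a common world are R-related.
So F validates K, KB, KTB, S5. The strongest is S5.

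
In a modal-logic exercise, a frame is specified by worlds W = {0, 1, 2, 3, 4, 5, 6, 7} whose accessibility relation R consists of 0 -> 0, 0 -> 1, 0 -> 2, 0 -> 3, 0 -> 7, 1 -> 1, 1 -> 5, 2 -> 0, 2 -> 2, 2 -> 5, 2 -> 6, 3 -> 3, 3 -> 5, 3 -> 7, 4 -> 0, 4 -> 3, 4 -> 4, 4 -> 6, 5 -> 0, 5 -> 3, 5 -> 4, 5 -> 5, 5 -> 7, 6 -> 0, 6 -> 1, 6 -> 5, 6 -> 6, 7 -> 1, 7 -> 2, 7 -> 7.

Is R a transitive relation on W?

No

Transitive: no — 0 R 1 and 1 R 5, but not 0 R 5.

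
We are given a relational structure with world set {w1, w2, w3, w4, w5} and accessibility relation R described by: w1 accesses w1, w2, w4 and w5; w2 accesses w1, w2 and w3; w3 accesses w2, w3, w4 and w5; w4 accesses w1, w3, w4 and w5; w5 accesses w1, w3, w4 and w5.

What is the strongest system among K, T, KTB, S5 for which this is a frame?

KTB

Reflexive (axiom T): yes — every world is R-related to itself.
Symmetric (axiom B): yes — every pair in R has its reverse in R.
Euclidean (axiom 5): no — w1 R w2 and w1 R w4, but not w2 R w4.
So F validates K, T, KTB; S5 would additionally require R to be Euclidean. The strongest is KTB.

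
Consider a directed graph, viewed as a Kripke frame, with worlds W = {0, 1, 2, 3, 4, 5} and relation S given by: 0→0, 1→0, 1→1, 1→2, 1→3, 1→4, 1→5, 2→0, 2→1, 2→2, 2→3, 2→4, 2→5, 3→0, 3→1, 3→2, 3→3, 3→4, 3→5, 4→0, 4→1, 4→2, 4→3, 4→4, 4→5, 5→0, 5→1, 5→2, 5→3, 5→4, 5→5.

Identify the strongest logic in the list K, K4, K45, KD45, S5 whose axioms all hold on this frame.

Transitive (axiom 4): yes — every two-step S-path is closed by a direct edge.
Euclidean (axiom 5): no — 1 S 0 and 1 S 2, but not 0 S 2.
Serial (axiom D): yes — every world has a successor (e.g. 0 S 0).
Reflexive (axiom T): yes — every world is S-related to itself.
So F validates K, K4; K45 would additionally require S to be Euclidean. The strongest is K4.

K4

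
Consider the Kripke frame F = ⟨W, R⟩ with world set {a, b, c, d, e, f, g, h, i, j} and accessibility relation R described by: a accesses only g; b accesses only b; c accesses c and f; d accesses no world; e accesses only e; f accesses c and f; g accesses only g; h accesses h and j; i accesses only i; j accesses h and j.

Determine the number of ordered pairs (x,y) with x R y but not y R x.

1

Enumerating: (a,g).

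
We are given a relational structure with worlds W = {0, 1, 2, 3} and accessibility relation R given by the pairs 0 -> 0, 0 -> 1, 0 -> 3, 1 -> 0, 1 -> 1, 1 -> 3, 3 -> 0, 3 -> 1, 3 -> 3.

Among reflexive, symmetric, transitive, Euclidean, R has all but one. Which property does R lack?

reflexive

Reflexive: no — 2 is not related to itself.
Symmetric: yes — every pair in R has its reverse in R.
Transitive: yes — every two-step R-path is closed by a direct edge.
Euclidean: yes — any two successors of a common world are R-related.
Only reflexive fails.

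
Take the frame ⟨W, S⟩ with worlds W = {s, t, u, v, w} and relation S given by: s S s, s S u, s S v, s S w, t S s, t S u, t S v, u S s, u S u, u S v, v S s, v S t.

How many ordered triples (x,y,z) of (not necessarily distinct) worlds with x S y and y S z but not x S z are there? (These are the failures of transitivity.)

10

Enumerating: (s,v,t), (t,s,w), (t,v,t), (u,s,w), (u,v,t), (v,s,u), (v,s,v), (v,s,w), (v,t,u), (v,t,v).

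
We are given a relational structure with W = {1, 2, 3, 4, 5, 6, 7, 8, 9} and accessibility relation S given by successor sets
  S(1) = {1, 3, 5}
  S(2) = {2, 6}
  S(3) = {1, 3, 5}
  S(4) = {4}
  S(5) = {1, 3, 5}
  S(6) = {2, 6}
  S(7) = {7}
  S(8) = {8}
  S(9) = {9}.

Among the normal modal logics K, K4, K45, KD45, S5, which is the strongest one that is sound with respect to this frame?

S5

Transitive (axiom 4): yes — every two-step S-path is closed by a direct edge.
Euclidean (axiom 5): yes — any two successors of a common world are S-related.
Serial (axiom D): yes — every world has a successor (e.g. 1 S 1).
Reflexive (axiom T): yes — every world is S-related to itself.
So F validates K, K4, K45, KD45, S5. The strongest is S5.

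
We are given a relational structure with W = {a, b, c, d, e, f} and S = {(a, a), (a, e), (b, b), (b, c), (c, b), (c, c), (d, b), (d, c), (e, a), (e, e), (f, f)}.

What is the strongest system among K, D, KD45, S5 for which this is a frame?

Serial (axiom D): yes — every world has a successor (e.g. a S a).
Euclidean (axiom 5): yes — any two successors of a common world are S-related.
Transitive (axiom 4): yes — every two-step S-path is closed by a direct edge.
Reflexive (axiom T): no — d is not related to itself.
So F validates K, D, KD45; S5 would additionally require S to be reflexive. The strongest is KD45.

KD45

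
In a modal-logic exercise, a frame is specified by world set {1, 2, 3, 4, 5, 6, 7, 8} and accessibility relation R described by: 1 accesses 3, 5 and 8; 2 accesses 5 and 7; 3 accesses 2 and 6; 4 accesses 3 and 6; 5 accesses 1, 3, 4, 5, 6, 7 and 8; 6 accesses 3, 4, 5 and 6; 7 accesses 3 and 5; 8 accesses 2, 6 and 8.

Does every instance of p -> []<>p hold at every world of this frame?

By correspondence theory, B is valid on a frame iff R is symmetric.
Symmetric: no — 1 R 3 but not 3 R 1.

No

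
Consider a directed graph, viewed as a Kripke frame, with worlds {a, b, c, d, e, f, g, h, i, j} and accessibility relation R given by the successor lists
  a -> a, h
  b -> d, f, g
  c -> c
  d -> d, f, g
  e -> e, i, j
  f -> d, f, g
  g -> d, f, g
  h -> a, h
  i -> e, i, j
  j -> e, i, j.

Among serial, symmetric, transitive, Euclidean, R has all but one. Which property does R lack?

Serial: yes — every world has a successor (e.g. a R a).
Symmetric: no — b R d but not d R b.
Transitive: yes — every two-step R-path is closed by a direct edge.
Euclidean: yes — any two successors of a common world are R-related.
Only symmetric fails.

symmetric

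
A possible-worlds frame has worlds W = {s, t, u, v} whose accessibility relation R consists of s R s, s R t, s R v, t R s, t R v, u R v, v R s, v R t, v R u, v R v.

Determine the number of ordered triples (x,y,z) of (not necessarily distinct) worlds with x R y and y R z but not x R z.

7

Enumerating: (s,v,u), (t,s,t), (t,v,t), (t,v,u), (u,v,s), (u,v,t), (u,v,u).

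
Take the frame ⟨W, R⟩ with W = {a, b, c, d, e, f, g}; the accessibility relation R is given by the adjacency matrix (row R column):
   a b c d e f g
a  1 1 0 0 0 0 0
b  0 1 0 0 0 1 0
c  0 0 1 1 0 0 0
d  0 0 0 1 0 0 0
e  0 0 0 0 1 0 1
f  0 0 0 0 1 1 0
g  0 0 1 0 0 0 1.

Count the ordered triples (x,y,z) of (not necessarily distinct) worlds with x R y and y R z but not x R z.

Enumerating: (a,b,f), (b,f,e), (e,g,c), (f,e,g), (g,c,d).

5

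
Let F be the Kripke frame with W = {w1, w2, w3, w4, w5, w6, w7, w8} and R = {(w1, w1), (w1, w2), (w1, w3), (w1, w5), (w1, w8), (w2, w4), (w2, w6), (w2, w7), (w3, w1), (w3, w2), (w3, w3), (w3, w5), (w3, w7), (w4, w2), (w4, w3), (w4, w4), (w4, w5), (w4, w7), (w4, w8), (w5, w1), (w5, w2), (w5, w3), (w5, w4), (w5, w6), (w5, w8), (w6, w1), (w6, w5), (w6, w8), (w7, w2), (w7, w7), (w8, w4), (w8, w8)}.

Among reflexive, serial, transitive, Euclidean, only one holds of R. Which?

Reflexive: no — w2 is not related to itself.
Serial: yes — every world has a successor (e.g. w1 R w1).
Transitive: no — w1 R w2 and w2 R w4, but not w1 R w4.
Euclidean: no — w1 R w2 and w1 R w3, but not w2 R w3.
Only serial holds.

serial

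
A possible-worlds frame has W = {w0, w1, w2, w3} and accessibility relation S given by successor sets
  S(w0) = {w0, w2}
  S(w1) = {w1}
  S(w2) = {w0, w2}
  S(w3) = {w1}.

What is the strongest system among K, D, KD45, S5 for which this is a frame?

KD45

Serial (axiom D): yes — every world has a successor (e.g. w0 S w0).
Euclidean (axiom 5): yes — any two successors of a common world are S-related.
Transitive (axiom 4): yes — every two-step S-path is closed by a direct edge.
Reflexive (axiom T): no — w3 is not related to itself.
So F validates K, D, KD45; S5 would additionally require S to be reflexive. The strongest is KD45.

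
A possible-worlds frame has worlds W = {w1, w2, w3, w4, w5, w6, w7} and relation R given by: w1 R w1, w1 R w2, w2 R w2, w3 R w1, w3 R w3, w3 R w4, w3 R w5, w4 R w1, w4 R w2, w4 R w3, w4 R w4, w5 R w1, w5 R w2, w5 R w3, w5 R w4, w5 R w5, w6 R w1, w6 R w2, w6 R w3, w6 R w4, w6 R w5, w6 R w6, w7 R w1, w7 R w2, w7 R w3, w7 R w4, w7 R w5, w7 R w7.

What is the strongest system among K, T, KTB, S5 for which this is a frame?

T

Reflexive (axiom T): yes — every world is R-related to itself.
Symmetric (axiom B): no — w1 R w2 but not w2 R w1.
Euclidean (axiom 5): no — w3 R w1 and w3 R w4, but not w1 R w4.
So F validates K, T; KTB would additionally require R to be symmetric. The strongest is T.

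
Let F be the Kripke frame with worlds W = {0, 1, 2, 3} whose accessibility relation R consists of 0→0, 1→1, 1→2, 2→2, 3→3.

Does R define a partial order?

Reflexive: yes — every world is R-related to itself.
Transitive: yes — every two-step R-path is closed by a direct edge.
Antisymmetric: yes — no distinct pair is related both ways.
So R is a partial order.

Yes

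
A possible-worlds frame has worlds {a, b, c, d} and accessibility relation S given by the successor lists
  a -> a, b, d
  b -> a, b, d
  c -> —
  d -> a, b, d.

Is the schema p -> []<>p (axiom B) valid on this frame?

The schema B characterises exactly the symmetric frames.
Symmetric: yes — every pair in S has its reverse in S.

Yes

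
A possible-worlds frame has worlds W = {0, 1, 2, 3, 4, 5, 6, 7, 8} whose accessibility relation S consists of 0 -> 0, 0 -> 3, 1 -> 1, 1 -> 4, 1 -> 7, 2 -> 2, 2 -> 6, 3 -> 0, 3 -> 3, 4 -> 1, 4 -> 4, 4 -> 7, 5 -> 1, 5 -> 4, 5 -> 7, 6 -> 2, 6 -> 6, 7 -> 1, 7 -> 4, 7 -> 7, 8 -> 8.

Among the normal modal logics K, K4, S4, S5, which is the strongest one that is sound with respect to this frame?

K4

Transitive (axiom 4): yes — every two-step S-path is closed by a direct edge.
Reflexive (axiom T): no — 5 is not related to itself.
Euclidean (axiom 5): yes — any two successors of a common world are S-related.
So F validates K, K4; S4 would additionally require S to be reflexive. The strongest is K4.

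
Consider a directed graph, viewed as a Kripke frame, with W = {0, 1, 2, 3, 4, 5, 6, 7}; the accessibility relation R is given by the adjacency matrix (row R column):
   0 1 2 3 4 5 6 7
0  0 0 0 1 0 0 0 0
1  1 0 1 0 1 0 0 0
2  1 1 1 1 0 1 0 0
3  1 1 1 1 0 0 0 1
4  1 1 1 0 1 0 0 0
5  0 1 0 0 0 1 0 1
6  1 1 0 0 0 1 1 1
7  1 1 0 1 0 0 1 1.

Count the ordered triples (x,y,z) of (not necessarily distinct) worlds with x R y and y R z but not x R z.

32

Enumerating: (0,3,0), (0,3,1), (0,3,2), (0,3,7), (1,0,3), (1,2,1), (1,2,3), (1,2,5), (1,4,1), (2,1,4), (2,3,7), (2,5,7), … and 20 more.
Total: 32.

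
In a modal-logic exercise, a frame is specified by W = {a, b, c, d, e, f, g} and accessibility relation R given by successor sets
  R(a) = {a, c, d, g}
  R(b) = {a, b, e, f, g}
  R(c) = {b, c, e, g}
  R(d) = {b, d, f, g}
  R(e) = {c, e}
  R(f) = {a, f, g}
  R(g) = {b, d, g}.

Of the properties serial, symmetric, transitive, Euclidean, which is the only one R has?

Serial: yes — every world has a successor (e.g. a R a).
Symmetric: no — a R c but not c R a.
Transitive: no — a R c and c R b, but not a R b.
Euclidean: no — a R c and a R d, but not c R d.
Only serial holds.

serial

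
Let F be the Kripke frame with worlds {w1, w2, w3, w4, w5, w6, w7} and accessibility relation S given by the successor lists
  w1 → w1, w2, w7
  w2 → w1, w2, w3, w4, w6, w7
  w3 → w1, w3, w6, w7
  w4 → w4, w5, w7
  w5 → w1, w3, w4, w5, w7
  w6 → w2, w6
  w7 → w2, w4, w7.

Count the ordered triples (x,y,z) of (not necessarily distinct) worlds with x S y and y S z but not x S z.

23

Enumerating: (w1,w2,w3), (w1,w2,w4), (w1,w2,w6), (w1,w7,w4), (w2,w4,w5), (w3,w1,w2), (w3,w6,w2), (w3,w7,w2), (w3,w7,w4), (w4,w5,w1), (w4,w5,w3), (w4,w7,w2), … and 11 more.
Total: 23.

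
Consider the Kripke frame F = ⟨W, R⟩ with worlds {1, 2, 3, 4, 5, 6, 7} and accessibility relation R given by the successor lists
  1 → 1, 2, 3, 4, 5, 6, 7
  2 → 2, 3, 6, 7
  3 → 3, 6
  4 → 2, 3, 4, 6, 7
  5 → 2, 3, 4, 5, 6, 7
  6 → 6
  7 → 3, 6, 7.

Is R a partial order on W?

Yes

Reflexive: yes — every world is R-related to itself.
Transitive: yes — every two-step R-path is closed by a direct edge.
Antisymmetric: yes — no distinct pair is related both ways.
So R is a partial order.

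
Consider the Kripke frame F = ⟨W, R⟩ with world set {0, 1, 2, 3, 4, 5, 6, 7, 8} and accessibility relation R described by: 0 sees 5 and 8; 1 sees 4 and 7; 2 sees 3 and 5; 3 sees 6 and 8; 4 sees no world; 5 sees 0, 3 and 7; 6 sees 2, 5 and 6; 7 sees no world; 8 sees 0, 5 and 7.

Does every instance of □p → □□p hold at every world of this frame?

The schema 4 characterises exactly the transitive frames.
Transitive: no — 0 R 5 and 5 R 3, but not 0 R 3.

No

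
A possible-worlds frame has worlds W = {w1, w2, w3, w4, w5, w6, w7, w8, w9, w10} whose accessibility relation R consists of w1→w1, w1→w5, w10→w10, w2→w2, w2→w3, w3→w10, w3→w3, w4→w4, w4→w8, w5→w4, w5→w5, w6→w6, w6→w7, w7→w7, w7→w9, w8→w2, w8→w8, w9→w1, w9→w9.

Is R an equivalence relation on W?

No

Reflexive: yes — every world is R-related to itself.
Symmetric: no — w1 R w5 but not w5 R w1.
Transitive: no — w1 R w5 and w5 R w4, but not w1 R w4.
So R is not an equivalence relation.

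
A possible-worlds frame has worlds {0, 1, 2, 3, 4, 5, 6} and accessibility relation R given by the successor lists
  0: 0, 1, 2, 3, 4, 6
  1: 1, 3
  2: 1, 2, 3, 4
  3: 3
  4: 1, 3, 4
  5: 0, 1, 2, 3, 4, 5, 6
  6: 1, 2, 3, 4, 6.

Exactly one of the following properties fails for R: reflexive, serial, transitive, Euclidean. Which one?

Euclidean

Reflexive: yes — every world is R-related to itself.
Serial: yes — every world has a successor (e.g. 0 R 0).
Transitive: yes — every two-step R-path is closed by a direct edge.
Euclidean: no — 0 R 1 and 0 R 2, but not 1 R 2.
Only Euclidean fails.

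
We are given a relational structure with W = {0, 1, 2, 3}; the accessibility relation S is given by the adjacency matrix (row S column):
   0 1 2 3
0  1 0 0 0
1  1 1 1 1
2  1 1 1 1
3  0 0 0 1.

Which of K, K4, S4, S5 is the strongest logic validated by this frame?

S4

Transitive (axiom 4): yes — every two-step S-path is closed by a direct edge.
Reflexive (axiom T): yes — every world is S-related to itself.
Euclidean (axiom 5): no — 1 S 0 and 1 S 2, but not 0 S 2.
So F validates K, K4, S4; S5 would additionally require S to be Euclidean. The strongest is S4.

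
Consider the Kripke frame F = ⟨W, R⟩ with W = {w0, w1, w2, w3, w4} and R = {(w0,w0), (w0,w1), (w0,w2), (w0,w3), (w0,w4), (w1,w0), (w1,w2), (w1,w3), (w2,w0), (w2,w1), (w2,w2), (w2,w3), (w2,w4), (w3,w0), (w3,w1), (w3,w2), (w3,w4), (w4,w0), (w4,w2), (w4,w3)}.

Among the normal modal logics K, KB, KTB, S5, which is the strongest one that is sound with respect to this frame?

Symmetric (axiom B): yes — every pair in R has its reverse in R.
Reflexive (axiom T): no — w1 is not related to itself.
Euclidean (axiom 5): no — w0 R w1 and w0 R w4, but not w1 R w4.
So F validates K, KB; KTB would additionally require R to be reflexive. The strongest is KB.

KB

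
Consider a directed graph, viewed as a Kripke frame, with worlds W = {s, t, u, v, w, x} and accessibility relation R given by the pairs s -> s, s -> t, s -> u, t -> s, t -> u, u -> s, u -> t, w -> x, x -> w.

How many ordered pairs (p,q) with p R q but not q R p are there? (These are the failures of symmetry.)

0

R is symmetric; there are no such tuples.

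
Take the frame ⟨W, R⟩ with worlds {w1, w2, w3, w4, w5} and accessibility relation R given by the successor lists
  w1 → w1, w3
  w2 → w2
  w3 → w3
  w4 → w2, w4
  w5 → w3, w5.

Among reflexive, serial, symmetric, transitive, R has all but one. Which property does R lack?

Reflexive: yes — every world is R-related to itself.
Serial: yes — every world has a successor (e.g. w1 R w1).
Symmetric: no — w1 R w3 but not w3 R w1.
Transitive: yes — every two-step R-path is closed by a direct edge.
Only symmetric fails.

symmetric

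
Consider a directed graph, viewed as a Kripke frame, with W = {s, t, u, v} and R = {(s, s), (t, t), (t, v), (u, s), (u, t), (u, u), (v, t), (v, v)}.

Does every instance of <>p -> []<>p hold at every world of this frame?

The schema 5 characterises exactly the Euclidean frames.
Euclidean: no — u R s and u R t, but not s R t.

No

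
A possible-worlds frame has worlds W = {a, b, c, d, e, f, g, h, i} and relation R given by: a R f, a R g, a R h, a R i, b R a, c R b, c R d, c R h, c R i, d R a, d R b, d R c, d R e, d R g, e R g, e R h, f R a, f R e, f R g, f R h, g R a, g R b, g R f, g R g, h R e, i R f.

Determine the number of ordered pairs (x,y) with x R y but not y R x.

15

Enumerating: (a,h), (a,i), (b,a), (c,b), (c,h), (c,i), (d,a), (d,b), (d,e), (d,g), (e,g), (f,e), (f,h), (g,b), (i,f).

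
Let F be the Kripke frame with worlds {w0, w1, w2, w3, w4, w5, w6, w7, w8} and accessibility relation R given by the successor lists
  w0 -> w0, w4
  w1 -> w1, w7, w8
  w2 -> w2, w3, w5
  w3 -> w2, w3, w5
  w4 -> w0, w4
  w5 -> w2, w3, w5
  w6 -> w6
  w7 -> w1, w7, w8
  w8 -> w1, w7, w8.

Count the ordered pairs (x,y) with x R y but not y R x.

0

R is symmetric; there are no such tuples.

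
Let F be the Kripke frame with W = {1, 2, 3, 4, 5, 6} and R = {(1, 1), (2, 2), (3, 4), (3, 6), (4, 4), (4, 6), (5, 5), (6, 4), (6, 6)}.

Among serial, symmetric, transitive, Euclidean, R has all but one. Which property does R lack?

symmetric

Serial: yes — every world has a successor (e.g. 1 R 1).
Symmetric: no — 3 R 4 but not 4 R 3.
Transitive: yes — every two-step R-path is closed by a direct edge.
Euclidean: yes — any two successors of a common world are R-related.
Only symmetric fails.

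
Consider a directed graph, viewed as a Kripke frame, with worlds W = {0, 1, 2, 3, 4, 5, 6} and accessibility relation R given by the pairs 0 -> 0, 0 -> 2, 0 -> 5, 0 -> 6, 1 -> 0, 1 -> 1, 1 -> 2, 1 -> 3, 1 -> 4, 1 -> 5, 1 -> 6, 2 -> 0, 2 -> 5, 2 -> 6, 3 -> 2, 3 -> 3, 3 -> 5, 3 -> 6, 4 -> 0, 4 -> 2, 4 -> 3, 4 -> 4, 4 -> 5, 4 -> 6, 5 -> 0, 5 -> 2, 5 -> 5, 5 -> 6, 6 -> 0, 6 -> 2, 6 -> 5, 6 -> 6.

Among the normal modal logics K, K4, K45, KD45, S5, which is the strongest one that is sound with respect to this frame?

K

Transitive (axiom 4): no — 3 R 2 and 2 R 0, but not 3 R 0.
Euclidean (axiom 5): no — 1 R 0 and 1 R 3, but not 0 R 3.
Serial (axiom D): yes — every world has a successor (e.g. 0 R 0).
Reflexive (axiom T): no — 2 is not related to itself.
So F validates K; K4 would additionally require R to be transitive. The strongest is K.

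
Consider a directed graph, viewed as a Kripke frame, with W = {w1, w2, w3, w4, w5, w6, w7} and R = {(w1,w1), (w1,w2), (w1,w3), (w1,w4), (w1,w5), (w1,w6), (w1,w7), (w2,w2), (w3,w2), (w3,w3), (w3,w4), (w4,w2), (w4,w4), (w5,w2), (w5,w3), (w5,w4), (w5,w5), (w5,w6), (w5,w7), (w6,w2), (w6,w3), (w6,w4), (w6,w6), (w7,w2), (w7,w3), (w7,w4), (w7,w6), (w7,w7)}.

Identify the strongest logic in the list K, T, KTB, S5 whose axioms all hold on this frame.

Reflexive (axiom T): yes — every world is R-related to itself.
Symmetric (axiom B): no — w1 R w2 but not w2 R w1.
Euclidean (axiom 5): no — w1 R w2 and w1 R w3, but not w2 R w3.
So F validates K, T; KTB would additionally require R to be symmetric. The strongest is T.

T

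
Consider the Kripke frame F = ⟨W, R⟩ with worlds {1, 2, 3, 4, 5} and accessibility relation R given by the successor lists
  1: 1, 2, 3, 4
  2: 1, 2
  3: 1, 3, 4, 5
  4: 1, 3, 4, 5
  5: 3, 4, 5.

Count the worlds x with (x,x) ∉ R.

R is reflexive; there are no such worlds.

0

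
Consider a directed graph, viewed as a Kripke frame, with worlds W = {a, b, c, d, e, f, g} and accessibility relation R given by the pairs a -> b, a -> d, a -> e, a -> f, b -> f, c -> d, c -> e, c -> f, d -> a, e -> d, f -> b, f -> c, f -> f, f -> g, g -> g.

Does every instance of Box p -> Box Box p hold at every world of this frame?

By correspondence theory, 4 is valid on a frame iff R is transitive.
Transitive: no — a R f and f R c, but not a R c.

No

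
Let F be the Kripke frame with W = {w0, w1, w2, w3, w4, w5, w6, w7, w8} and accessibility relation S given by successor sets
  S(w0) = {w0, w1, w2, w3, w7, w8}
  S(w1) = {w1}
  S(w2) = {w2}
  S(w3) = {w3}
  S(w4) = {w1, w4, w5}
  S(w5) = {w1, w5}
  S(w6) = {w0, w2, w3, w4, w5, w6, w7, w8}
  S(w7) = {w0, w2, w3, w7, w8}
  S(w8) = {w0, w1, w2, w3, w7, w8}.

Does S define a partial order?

Reflexive: yes — every world is S-related to itself.
Transitive: no — w6 S w0 and w0 S w1, but not w6 S w1.
Antisymmetric: no — w0 S w7 and w7 S w0 with w0 ≠ w7.
So S is not a partial order.

No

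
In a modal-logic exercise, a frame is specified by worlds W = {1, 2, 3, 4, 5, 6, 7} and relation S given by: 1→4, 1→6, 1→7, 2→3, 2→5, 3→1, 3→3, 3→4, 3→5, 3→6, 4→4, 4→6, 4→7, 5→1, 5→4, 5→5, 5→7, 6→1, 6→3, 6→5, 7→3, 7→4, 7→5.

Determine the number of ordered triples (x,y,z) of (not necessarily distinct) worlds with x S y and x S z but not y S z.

Enumerating: (1,6,4), (1,6,6), (1,6,7), (1,7,6), (1,7,7), (2,5,3), (3,1,1), (3,1,3), (3,1,5), (3,4,1), (3,4,3), (3,4,5), … and 22 more.
Total: 34.

34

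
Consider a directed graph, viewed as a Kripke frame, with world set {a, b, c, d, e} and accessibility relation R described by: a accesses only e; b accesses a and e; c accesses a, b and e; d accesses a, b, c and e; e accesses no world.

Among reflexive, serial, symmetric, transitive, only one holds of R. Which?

transitive

Reflexive: no — a is not related to itself.
Serial: no — e has no R-successor.
Symmetric: no — a R e but not e R a.
Transitive: yes — every two-step R-path is closed by a direct edge.
Only transitive holds.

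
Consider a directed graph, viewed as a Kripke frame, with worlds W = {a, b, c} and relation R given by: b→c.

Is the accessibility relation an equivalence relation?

Reflexive: no — a is not related to itself.
Symmetric: no — b R c but not c R b.
Transitive: yes — every two-step R-path is closed by a direct edge.
So R is not an equivalence relation.

No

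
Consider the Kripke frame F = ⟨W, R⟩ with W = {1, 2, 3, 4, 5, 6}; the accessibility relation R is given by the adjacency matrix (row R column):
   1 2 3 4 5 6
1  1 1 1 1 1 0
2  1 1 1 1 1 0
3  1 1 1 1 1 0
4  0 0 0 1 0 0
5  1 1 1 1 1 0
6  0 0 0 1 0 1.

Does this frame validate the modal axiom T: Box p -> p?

Yes

By correspondence theory, T is valid on a frame iff R is reflexive.
Reflexive: yes — every world is R-related to itself.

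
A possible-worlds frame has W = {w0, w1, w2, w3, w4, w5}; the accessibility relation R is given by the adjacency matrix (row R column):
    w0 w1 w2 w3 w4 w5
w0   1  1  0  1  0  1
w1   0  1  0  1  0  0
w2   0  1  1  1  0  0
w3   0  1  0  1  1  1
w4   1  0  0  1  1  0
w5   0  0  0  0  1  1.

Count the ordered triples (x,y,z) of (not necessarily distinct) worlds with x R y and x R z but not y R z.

17

Enumerating: (w0,w1,w0), (w0,w1,w5), (w0,w3,w0), (w0,w5,w0), (w0,w5,w1), (w0,w5,w3), (w2,w1,w2), (w2,w3,w2), (w3,w1,w4), (w3,w1,w5), (w3,w4,w1), (w3,w4,w5), (w3,w5,w1), (w3,w5,w3), (w4,w0,w4), (w4,w3,w0), (w5,w4,w5).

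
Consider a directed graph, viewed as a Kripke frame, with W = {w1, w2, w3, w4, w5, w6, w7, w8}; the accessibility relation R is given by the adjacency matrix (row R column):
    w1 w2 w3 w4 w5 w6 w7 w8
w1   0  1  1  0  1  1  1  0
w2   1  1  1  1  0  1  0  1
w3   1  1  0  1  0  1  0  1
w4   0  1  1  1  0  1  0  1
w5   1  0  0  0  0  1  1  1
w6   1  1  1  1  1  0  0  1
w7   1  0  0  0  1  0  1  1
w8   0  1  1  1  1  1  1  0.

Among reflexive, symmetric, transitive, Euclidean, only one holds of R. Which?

symmetric

Reflexive: no — w1 is not related to itself.
Symmetric: yes — every pair in R has its reverse in R.
Transitive: no — w1 R w2 and w2 R w4, but not w1 R w4.
Euclidean: no — w1 R w2 and w1 R w5, but not w2 R w5.
Only symmetric holds.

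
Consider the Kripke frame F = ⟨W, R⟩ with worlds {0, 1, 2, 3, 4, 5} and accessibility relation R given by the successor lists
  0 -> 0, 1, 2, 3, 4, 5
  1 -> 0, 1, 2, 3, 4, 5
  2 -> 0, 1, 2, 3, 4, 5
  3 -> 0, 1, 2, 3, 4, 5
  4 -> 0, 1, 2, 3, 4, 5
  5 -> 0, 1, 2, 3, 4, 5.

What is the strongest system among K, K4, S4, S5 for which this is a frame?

Transitive (axiom 4): yes — every two-step R-path is closed by a direct edge.
Reflexive (axiom T): yes — every world is R-related to itself.
Euclidean (axiom 5): yes — any two successors of a common world are R-related.
So F validates K, K4, S4, S5. The strongest is S5.

S5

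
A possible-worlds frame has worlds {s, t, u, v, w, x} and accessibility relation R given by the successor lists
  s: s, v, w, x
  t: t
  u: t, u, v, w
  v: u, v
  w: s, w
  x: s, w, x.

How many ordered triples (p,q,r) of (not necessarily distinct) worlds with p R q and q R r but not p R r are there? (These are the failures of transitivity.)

7

Enumerating: (s,v,u), (u,w,s), (v,u,t), (v,u,w), (w,s,v), (w,s,x), (x,s,v).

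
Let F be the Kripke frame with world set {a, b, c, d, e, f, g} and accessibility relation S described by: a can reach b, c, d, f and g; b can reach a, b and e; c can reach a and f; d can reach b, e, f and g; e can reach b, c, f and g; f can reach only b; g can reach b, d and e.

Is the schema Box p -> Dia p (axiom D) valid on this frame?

Yes

Axiom D corresponds to the accessibility relation being serial.
Serial: yes — every world has a successor (e.g. a S b).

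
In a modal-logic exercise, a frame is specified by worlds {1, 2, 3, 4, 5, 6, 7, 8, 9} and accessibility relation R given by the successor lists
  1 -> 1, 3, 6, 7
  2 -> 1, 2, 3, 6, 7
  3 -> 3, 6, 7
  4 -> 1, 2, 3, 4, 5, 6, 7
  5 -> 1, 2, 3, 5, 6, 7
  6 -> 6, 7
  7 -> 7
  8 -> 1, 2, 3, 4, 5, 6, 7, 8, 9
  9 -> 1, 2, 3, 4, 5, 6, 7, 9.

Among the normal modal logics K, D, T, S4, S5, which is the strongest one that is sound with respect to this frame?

S4

Serial (axiom D): yes — every world has a successor (e.g. 1 R 1).
Reflexive (axiom T): yes — every world is R-related to itself.
Transitive (axiom 4): yes — every two-step R-path is closed by a direct edge.
Euclidean (axiom 5): no — 1 R 6 and 1 R 3, but not 6 R 3.
So F validates K, D, T, S4; S5 would additionally require R to be Euclidean. The strongest is S4.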